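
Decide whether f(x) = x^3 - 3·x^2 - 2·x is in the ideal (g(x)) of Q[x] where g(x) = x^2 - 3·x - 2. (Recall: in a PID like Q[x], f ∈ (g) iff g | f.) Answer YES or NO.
YES

In Q[x] the ideal (g) consists of all multiples of g, so f ∈ (g) iff g | f, i.e. iff the remainder of f on division by g is 0. Divide f by g (g is monic, so eliminate the leading term of the running remainder at each step):
  leading term x^3: subtract (x)·g(x) = x^3 - 3·x^2 - 2·x, leaving 0
The remainder is 0, so f(x) = g(x) · h(x) with h(x) = x. Hence g | f, i.e. f ∈ (g).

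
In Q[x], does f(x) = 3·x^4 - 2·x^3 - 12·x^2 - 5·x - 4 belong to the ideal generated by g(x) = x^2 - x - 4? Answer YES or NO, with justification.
YES

In Q[x] the ideal (g) consists of all multiples of g, so f ∈ (g) iff g | f, i.e. iff the remainder of f on division by g is 0. Divide f by g (g is monic, so eliminate the leading term of the running remainder at each step):
  leading term 3·x^4: subtract (3·x^2)·g(x) = 3·x^4 - 3·x^3 - 12·x^2, leaving x^3 - 5·x - 4
  leading term x^3: subtract (x)·g(x) = x^3 - x^2 - 4·x, leaving x^2 - x - 4
  leading term x^2: subtract (1)·g(x) = x^2 - x - 4, leaving 0
The remainder is 0, so f(x) = g(x) · h(x) with h(x) = 3·x^2 + x + 1. Hence g | f, i.e. f ∈ (g).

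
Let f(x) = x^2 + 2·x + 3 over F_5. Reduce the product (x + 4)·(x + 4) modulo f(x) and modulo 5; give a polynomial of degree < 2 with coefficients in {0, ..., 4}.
Multiply as integer polynomials: a · b = x^2 + 8·x + 16. Reducing coefficients mod 5: a · b ≡ x^2 + 3·x + 1. Now divide by f(x) = x^2 + 2·x + 3 in F_5[x], eliminating the leading term at each step:
  leading term x^2: subtract (1)·f(x) = x^2 + 2·x + 3, leaving x + 3 (coefficients mod 5)
The degree is now < 2, so this is the remainder. Hence a · b ≡ x + 3 in F_5[x]/(f).

Final answer: a · b ≡ x + 3 (mod f(x))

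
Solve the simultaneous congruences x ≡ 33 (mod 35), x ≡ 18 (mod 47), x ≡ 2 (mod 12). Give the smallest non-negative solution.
The moduli 35, 47, 12 are pairwise coprime, so by the CRT there is a unique solution mod 35·47·12 = 19740.
Solve by successive substitution. Start with x ≡ 33 (mod 35).
  Combine with x ≡ 18 (mod 47): write x = 33 + 35·t and require 33 + 35·t ≡ 18 (mod 47), i.e. 35·t ≡ 18 − 33 ≡ 32 (mod 47). Since 35^(−1) ≡ 43 (mod 47), t ≡ 43·32 ≡ 13 (mod 47). So x ≡ 33 + 35·13 = 488 (mod 1645).
  Combine with x ≡ 2 (mod 12): write x = 488 + 1645·t and require 488 + 1645·t ≡ 2 (mod 12), i.e. 1645·t ≡ 2 − 488 ≡ 6 (mod 12). Since 1645^(−1) ≡ 1 (mod 12) (1645 ≡ 1 (mod 12)), t ≡ 1·6 ≡ 6 (mod 12). So x ≡ 488 + 1645·6 = 10358 (mod 19740).
Unique solution in [0, 19740): x = 10358.

Final answer: x ≡ 10358 (mod 19740); the representative in [0, 19740) is 10358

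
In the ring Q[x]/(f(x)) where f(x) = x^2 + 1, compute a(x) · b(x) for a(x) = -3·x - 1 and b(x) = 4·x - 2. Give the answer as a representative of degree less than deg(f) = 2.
First multiply in Q[x] without reducing: a · b = -12·x^2 + 2·x + 2. Now divide by f(x) = x^2 + 1, eliminating the leading term at each step:
  leading term -12·x^2: subtract (-12)·f(x) = -12·x^2 - 12, leaving 2·x + 14
The degree is now < 2, so this is the remainder. Hence a · b ≡ 2·x + 14 in Q[x]/(f).

Final answer: a · b ≡ 2·x + 14 (mod f(x))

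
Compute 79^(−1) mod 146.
79^(−1) ≡ 61 (mod 146)

Apply the extended Euclidean algorithm to (146, 79), tracking rows (r, s, t) with s·146 + t·79 = r. Each division r_prev = q·r_cur + r_new produces the new row as (previous row) − q·(current row):
  row A: (146, 1, 0)   [1·146 + 0·79 = 146]
  row B: (79, 0, 1)   [0·146 + 1·79 = 79]
  146 = 1·79 + 67   → row C = row A − 1·row B = (67, 1, −1)   [check: 1·146 − 1·79 = 67]
  79 = 1·67 + 12   → row D = row B − 1·row C = (12, −1, 2)   [check: −1·146 + 2·79 = 12]
  67 = 5·12 + 7   → row E = row C − 5·row D = (7, 6, −11)   [check: 6·146 − 11·79 = 7]
  12 = 1·7 + 5   → row F = row D − 1·row E = (5, −7, 13)   [check: −7·146 + 13·79 = 5]
  7 = 1·5 + 2   → row G = row E − 1·row F = (2, 13, −24)   [check: 13·146 − 24·79 = 2]
  5 = 2·2 + 1   → row H = row F − 2·row G = (1, −33, 61)   [check: −33·146 + 61·79 = 1]
  2 = 2·1 + 0   → remainder 0, stop. gcd = 1 (last nonzero row H).
The gcd is 1, so 79 is invertible mod 146. The last nonzero row gives −33·146 + 61·79 = 1, so t = 61. So 79^(−1) ≡ 61 (mod 146). Verify: 79 · 61 = 4819 ≡ 1 (mod 146). ✓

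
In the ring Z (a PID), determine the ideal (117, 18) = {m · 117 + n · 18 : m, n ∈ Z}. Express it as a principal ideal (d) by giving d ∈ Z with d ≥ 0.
(117, 18) = (9); d = 9

In the PID Z, (a, b) is generated by gcd(a, b). Compute gcd(117, 18) with the extended Euclidean algorithm, tracking rows (r, s, t) with s·117 + t·18 = r:
  row A: (117, 1, 0)   [1·117 + 0·18 = 117]
  row B: (18, 0, 1)   [0·117 + 1·18 = 18]
  117 = 6·18 + 9   → row C = row A − 6·row B = (9, 1, −6)   [check: 1·117 − 6·18 = 9]
  18 = 2·9 + 0   → remainder 0, stop. gcd = 9 (last nonzero row C).
So gcd(117, 18) = 9, with Bézout identity 1·117 − 6·18 = 9. Containment (⊇): the Bézout identity exhibits 9 as an element of (117, 18), giving (9) ⊆ (117, 18). Containment (⊆): since 9 | 117 and 9 | 18 (117 = 9·13, 18 = 9·2), every Z-linear combination of 117 and 18 is divisible by 9, so (117, 18) ⊆ (9). Therefore (117, 18) = (9), d = 9.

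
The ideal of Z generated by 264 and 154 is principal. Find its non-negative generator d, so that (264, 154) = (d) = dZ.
(264, 154) = (22); d = 22

In the PID Z, (a, b) is generated by gcd(a, b). Compute gcd(264, 154) with the extended Euclidean algorithm, tracking rows (r, s, t) with s·264 + t·154 = r:
  row A: (264, 1, 0)   [1·264 + 0·154 = 264]
  row B: (154, 0, 1)   [0·264 + 1·154 = 154]
  264 = 1·154 + 110   → row C = row A − 1·row B = (110, 1, −1)   [check: 1·264 − 1·154 = 110]
  154 = 1·110 + 44   → row D = row B − 1·row C = (44, −1, 2)   [check: −1·264 + 2·154 = 44]
  110 = 2·44 + 22   → row E = row C − 2·row D = (22, 3, −5)   [check: 3·264 − 5·154 = 22]
  44 = 2·22 + 0   → remainder 0, stop. gcd = 22 (last nonzero row E).
So gcd(264, 154) = 22, with Bézout identity 3·264 − 5·154 = 22. Containment (⊇): the Bézout identity exhibits 22 as an element of (264, 154), giving (22) ⊆ (264, 154). Containment (⊆): since 22 | 264 and 22 | 154 (264 = 22·12, 154 = 22·7), every Z-linear combination of 264 and 154 is divisible by 22, so (264, 154) ⊆ (22). Therefore (264, 154) = (22), d = 22.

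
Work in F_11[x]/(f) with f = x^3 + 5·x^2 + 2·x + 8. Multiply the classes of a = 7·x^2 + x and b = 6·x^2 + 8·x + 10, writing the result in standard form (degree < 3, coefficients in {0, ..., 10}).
a · b ≡ 8·x^2 + 3·x + 7 (mod f(x))

Multiply as integer polynomials: a · b = 42·x^4 + 62·x^3 + 78·x^2 + 10·x. Reducing coefficients mod 11: a · b ≡ 9·x^4 + 7·x^3 + x^2 + 10·x. Now divide by f(x) = x^3 + 5·x^2 + 2·x + 8 in F_11[x], eliminating the leading term at each step:
  leading term 9·x^4: subtract (9·x)·f(x) = 9·x^4 + x^3 + 7·x^2 + 6·x, leaving 6·x^3 + 5·x^2 + 4·x (coefficients mod 11)
  leading term 6·x^3: subtract (6)·f(x) = 6·x^3 + 8·x^2 + x + 4, leaving 8·x^2 + 3·x + 7 (coefficients mod 11)
The degree is now < 3, so this is the remainder. Hence a · b ≡ 8·x^2 + 3·x + 7 in F_11[x]/(f).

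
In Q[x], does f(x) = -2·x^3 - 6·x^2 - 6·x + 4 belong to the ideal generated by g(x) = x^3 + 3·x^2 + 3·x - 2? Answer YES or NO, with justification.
YES

In Q[x] the ideal (g) consists of all multiples of g, so f ∈ (g) iff g | f, i.e. iff the remainder of f on division by g is 0. Divide f by g (g is monic, so eliminate the leading term of the running remainder at each step):
  leading term -2·x^3: subtract (-2)·g(x) = -2·x^3 - 6·x^2 - 6·x + 4, leaving 0
The remainder is 0, so f(x) = g(x) · h(x) with h(x) = -2. Hence g | f, i.e. f ∈ (g).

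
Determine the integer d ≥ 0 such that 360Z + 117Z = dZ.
(360, 117) = (9); d = 9

In the PID Z, (a, b) is generated by gcd(a, b). Compute gcd(360, 117) with the extended Euclidean algorithm, tracking rows (r, s, t) with s·360 + t·117 = r:
  row A: (360, 1, 0)   [1·360 + 0·117 = 360]
  row B: (117, 0, 1)   [0·360 + 1·117 = 117]
  360 = 3·117 + 9   → row C = row A − 3·row B = (9, 1, −3)   [check: 1·360 − 3·117 = 9]
  117 = 13·9 + 0   → remainder 0, stop. gcd = 9 (last nonzero row C).
So gcd(360, 117) = 9, with Bézout identity 1·360 − 3·117 = 9. Containment (⊇): the Bézout identity exhibits 9 as an element of (360, 117), giving (9) ⊆ (360, 117). Containment (⊆): since 9 | 360 and 9 | 117 (360 = 9·40, 117 = 9·13), every Z-linear combination of 360 and 117 is divisible by 9, so (360, 117) ⊆ (9). Therefore (360, 117) = (9), d = 9.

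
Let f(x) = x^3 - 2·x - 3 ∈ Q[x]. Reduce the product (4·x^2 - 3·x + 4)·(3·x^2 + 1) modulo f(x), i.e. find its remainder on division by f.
a · b ≡ 40·x^2 + 15·x - 23 (mod f(x))

First multiply in Q[x] without reducing: a · b = 12·x^4 - 9·x^3 + 16·x^2 - 3·x + 4. Now divide by f(x) = x^3 - 2·x - 3, eliminating the leading term at each step:
  leading term 12·x^4: subtract (12·x)·f(x) = 12·x^4 - 24·x^2 - 36·x, leaving -9·x^3 + 40·x^2 + 33·x + 4
  leading term -9·x^3: subtract (-9)·f(x) = -9·x^3 + 18·x + 27, leaving 40·x^2 + 15·x - 23
The degree is now < 3, so this is the remainder. Hence a · b ≡ 40·x^2 + 15·x - 23 in Q[x]/(f).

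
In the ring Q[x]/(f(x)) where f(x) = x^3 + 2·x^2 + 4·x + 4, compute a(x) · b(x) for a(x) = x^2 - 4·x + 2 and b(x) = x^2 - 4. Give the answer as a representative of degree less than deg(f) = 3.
First multiply in Q[x] without reducing: a · b = x^4 - 4·x^3 - 2·x^2 + 16·x - 8. Now divide by f(x) = x^3 + 2·x^2 + 4·x + 4, eliminating the leading term at each step:
  leading term x^4: subtract (x)·f(x) = x^4 + 2·x^3 + 4·x^2 + 4·x, leaving -6·x^3 - 6·x^2 + 12·x - 8
  leading term -6·x^3: subtract (-6)·f(x) = -6·x^3 - 12·x^2 - 24·x - 24, leaving 6·x^2 + 36·x + 16
The degree is now < 3, so this is the remainder. Hence a · b ≡ 6·x^2 + 36·x + 16 in Q[x]/(f).

Final answer: a · b ≡ 6·x^2 + 36·x + 16 (mod f(x))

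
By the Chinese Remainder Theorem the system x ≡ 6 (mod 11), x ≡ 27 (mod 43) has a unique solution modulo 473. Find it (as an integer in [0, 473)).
The moduli 11, 43 are pairwise coprime, so by the CRT there is a unique solution mod 11·43 = 473.
Solve by successive substitution. Start with x ≡ 6 (mod 11).
  Combine with x ≡ 27 (mod 43): write x = 6 + 11·t and require 6 + 11·t ≡ 27 (mod 43), i.e. 11·t ≡ 27 − 6 ≡ 21 (mod 43). Since 11^(−1) ≡ 4 (mod 43), t ≡ 4·21 ≡ 41 (mod 43). So x ≡ 6 + 11·41 = 457 (mod 473).
Unique solution in [0, 473): x = 457.

Final answer: x ≡ 457 (mod 473); the representative in [0, 473) is 457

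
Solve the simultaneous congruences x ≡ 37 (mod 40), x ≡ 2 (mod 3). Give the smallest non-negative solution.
The moduli 40, 3 are pairwise coprime, so by the CRT there is a unique solution mod 40·3 = 120.
Solve by successive substitution. Start with x ≡ 37 (mod 40).
  Combine with x ≡ 2 (mod 3): write x = 37 + 40·t and require 37 + 40·t ≡ 2 (mod 3), i.e. 40·t ≡ 2 − 37 ≡ 1 (mod 3). Since 40^(−1) ≡ 1 (mod 3) (40 ≡ 1 (mod 3)), t ≡ 1·1 ≡ 1 (mod 3). So x ≡ 37 + 40·1 = 77 (mod 120).
Unique solution in [0, 120): x = 77.

Final answer: x ≡ 77 (mod 120); the representative in [0, 120) is 77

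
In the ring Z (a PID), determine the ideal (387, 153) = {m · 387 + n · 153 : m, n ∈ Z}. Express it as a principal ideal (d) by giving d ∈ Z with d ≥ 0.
(387, 153) = (9); d = 9

In the PID Z, (a, b) is generated by gcd(a, b). Compute gcd(387, 153) with the extended Euclidean algorithm, tracking rows (r, s, t) with s·387 + t·153 = r:
  row A: (387, 1, 0)   [1·387 + 0·153 = 387]
  row B: (153, 0, 1)   [0·387 + 1·153 = 153]
  387 = 2·153 + 81   → row C = row A − 2·row B = (81, 1, −2)   [check: 1·387 − 2·153 = 81]
  153 = 1·81 + 72   → row D = row B − 1·row C = (72, −1, 3)   [check: −1·387 + 3·153 = 72]
  81 = 1·72 + 9   → row E = row C − 1·row D = (9, 2, −5)   [check: 2·387 − 5·153 = 9]
  72 = 8·9 + 0   → remainder 0, stop. gcd = 9 (last nonzero row E).
So gcd(387, 153) = 9, with Bézout identity 2·387 − 5·153 = 9. Containment (⊇): the Bézout identity exhibits 9 as an element of (387, 153), giving (9) ⊆ (387, 153). Containment (⊆): since 9 | 387 and 9 | 153 (387 = 9·43, 153 = 9·17), every Z-linear combination of 387 and 153 is divisible by 9, so (387, 153) ⊆ (9). Therefore (387, 153) = (9), d = 9.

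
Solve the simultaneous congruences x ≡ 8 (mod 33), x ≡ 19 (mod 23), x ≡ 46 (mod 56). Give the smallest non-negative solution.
The moduli 33, 23, 56 are pairwise coprime, so by the CRT there is a unique solution mod 33·23·56 = 42504.
Solve by successive substitution. Start with x ≡ 8 (mod 33).
  Combine with x ≡ 19 (mod 23): write x = 8 + 33·t and require 8 + 33·t ≡ 19 (mod 23), i.e. 33·t ≡ 19 − 8 ≡ 11 (mod 23). Since 33^(−1) ≡ 7 (mod 23) (33 ≡ 10 (mod 23)), t ≡ 7·11 ≡ 8 (mod 23). So x ≡ 8 + 33·8 = 272 (mod 759).
  Combine with x ≡ 46 (mod 56): write x = 272 + 759·t and require 272 + 759·t ≡ 46 (mod 56), i.e. 759·t ≡ 46 − 272 ≡ 54 (mod 56). Since 759^(−1) ≡ 47 (mod 56) (759 ≡ 31 (mod 56)), t ≡ 47·54 ≡ 18 (mod 56). So x ≡ 272 + 759·18 = 13934 (mod 42504).
Unique solution in [0, 42504): x = 13934.

Final answer: x ≡ 13934 (mod 42504); the representative in [0, 42504) is 13934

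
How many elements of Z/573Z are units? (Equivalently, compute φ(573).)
An element a ∈ Z/573Z is a unit iff gcd(a, 573) = 1, so the number of units is φ(573). φ is multiplicative, with φ(p^e) = p^e − p^(e−1). Factorise 573 = 3 · 191. Then
  φ(573) = (3 − 1) · (191 − 1) = 2 · 190 = 380.

Final answer: Z/573Z has φ(573) = 380 units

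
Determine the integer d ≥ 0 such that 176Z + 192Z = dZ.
(176, 192) = (16); d = 16

In the PID Z, (a, b) is generated by gcd(a, b). Compute gcd(192, 176) with the extended Euclidean algorithm, tracking rows (r, s, t) with s·192 + t·176 = r:
  row A: (192, 1, 0)   [1·192 + 0·176 = 192]
  row B: (176, 0, 1)   [0·192 + 1·176 = 176]
  192 = 1·176 + 16   → row C = row A − 1·row B = (16, 1, −1)   [check: 1·192 − 1·176 = 16]
  176 = 11·16 + 0   → remainder 0, stop. gcd = 16 (last nonzero row C).
So gcd(176, 192) = 16, with Bézout identity 1·192 − 1·176 = 16. Containment (⊇): the Bézout identity exhibits 16 as an element of (176, 192), giving (16) ⊆ (176, 192). Containment (⊆): since 16 | 176 and 16 | 192 (176 = 16·11, 192 = 16·12), every Z-linear combination of 176 and 192 is divisible by 16, so (176, 192) ⊆ (16). Therefore (176, 192) = (16), d = 16.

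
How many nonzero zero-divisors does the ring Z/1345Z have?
Z/1345Z has 272 nonzero zero-divisors

In Z/1345Z each nonzero element is either a unit (gcd with 1345 is 1) or a zero-divisor (gcd > 1). The number of units is φ(1345): factorise 1345 = 5 · 269, so φ(1345) = (5 − 1) · (269 − 1) = 4 · 268 = 1072. The nonzero elements number 1345 − 1 = 1344. Hence the nonzero zero-divisors number 1344 − 1072 = 272.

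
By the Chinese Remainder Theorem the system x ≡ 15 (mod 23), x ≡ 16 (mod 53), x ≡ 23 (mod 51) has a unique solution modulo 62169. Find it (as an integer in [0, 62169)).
The moduli 23, 53, 51 are pairwise coprime, so by the CRT there is a unique solution mod 23·53·51 = 62169.
Solve by successive substitution. Start with x ≡ 15 (mod 23).
  Combine with x ≡ 16 (mod 53): write x = 15 + 23·t and require 15 + 23·t ≡ 16 (mod 53), i.e. 23·t ≡ 16 − 15 ≡ 1 (mod 53). Since 23^(−1) ≡ 30 (mod 53), t ≡ 30·1 ≡ 30 (mod 53). So x ≡ 15 + 23·30 = 705 (mod 1219).
  Combine with x ≡ 23 (mod 51): write x = 705 + 1219·t and require 705 + 1219·t ≡ 23 (mod 51), i.e. 1219·t ≡ 23 − 705 ≡ 32 (mod 51). Since 1219^(−1) ≡ 10 (mod 51) (1219 ≡ 46 (mod 51)), t ≡ 10·32 ≡ 14 (mod 51). So x ≡ 705 + 1219·14 = 17771 (mod 62169).
Unique solution in [0, 62169): x = 17771.

Final answer: x ≡ 17771 (mod 62169); the representative in [0, 62169) is 17771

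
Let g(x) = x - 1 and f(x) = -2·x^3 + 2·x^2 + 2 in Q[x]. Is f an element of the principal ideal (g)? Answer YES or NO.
NO

In Q[x] the ideal (g) consists of all multiples of g, so f ∈ (g) iff g | f, i.e. iff the remainder of f on division by g is 0. Divide f by g (g is monic, so eliminate the leading term of the running remainder at each step):
  leading term -2·x^3: subtract (-2·x^2)·g(x) = -2·x^3 + 2·x^2, leaving 2
The remainder r(x) = 2 ≠ 0 (and deg r < deg g), so g ∤ f, i.e. f ∉ (g).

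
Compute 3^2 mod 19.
9

Use repeated squaring. Binary(2) = 10. Walk through the bits of the exponent 2 left-to-right: at each bit after the leading one, square the running value, then multiply by 3 if the bit is 1 (always reducing mod 19):
  bit 1 = 1 (leading): start with 3.
  bit 2 = 0: square 3^2 = 9 (mod 19).
Final value: 3^2 ≡ 9 (mod 19).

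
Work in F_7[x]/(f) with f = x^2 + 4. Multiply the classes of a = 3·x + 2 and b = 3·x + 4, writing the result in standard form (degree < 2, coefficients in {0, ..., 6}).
a · b ≡ 4·x (mod f(x))

Multiply as integer polynomials: a · b = 9·x^2 + 18·x + 8. Reducing coefficients mod 7: a · b ≡ 2·x^2 + 4·x + 1. Now divide by f(x) = x^2 + 4 in F_7[x], eliminating the leading term at each step:
  leading term 2·x^2: subtract (2)·f(x) = 2·x^2 + 1, leaving 4·x (coefficients mod 7)
The degree is now < 2, so this is the remainder. Hence a · b ≡ 4·x in F_7[x]/(f).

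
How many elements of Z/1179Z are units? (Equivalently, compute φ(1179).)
Z/1179Z has φ(1179) = 780 units

An element a ∈ Z/1179Z is a unit iff gcd(a, 1179) = 1, so the number of units is φ(1179). φ is multiplicative, with φ(p^e) = p^e − p^(e−1). Factorise 1179 = 3^2 · 131. Then
  φ(1179) = (3^2 − 3^1) · (131 − 1) = 6 · 130 = 780.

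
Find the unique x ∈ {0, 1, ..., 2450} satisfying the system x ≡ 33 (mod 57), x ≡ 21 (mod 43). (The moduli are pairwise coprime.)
The moduli 57, 43 are pairwise coprime, so by the CRT there is a unique solution mod 57·43 = 2451.
Solve by successive substitution. Start with x ≡ 33 (mod 57).
  Combine with x ≡ 21 (mod 43): write x = 33 + 57·t and require 33 + 57·t ≡ 21 (mod 43), i.e. 57·t ≡ 21 − 33 ≡ 31 (mod 43). Since 57^(−1) ≡ 40 (mod 43) (57 ≡ 14 (mod 43)), t ≡ 40·31 ≡ 36 (mod 43). So x ≡ 33 + 57·36 = 2085 (mod 2451).
Unique solution in [0, 2451): x = 2085.

Final answer: x ≡ 2085 (mod 2451); the representative in [0, 2451) is 2085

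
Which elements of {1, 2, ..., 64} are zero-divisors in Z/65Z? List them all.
An element a ∈ Z/65Z (with a ≠ 0) is a zero-divisor iff gcd(a, 65) > 1 (because a is a unit precisely when gcd(a, n) = 1, and in Z/nZ every nonzero, non-unit element is a zero-divisor). Scan a = 1, ..., 64 and keep those with gcd(a, 65) > 1:
  gcd(5, 65) = 5, gcd(10, 65) = 5, gcd(13, 65) = 13, gcd(15, 65) = 5, gcd(20, 65) = 5, gcd(25, 65) = 5, gcd(26, 65) = 13, gcd(30, 65) = 5, gcd(35, 65) = 5, gcd(39, 65) = 13, gcd(40, 65) = 5, gcd(45, 65) = 5, gcd(50, 65) = 5, gcd(52, 65) = 13, gcd(55, 65) = 5, gcd(60, 65) = 5.
All other a ∈ {1, ..., 64} have gcd(a, 65) = 1 and are units. So the nonzero zero-divisors are exactly the 16 values of a appearing in this scan.

Final answer: nonzero zero-divisors of Z/65Z = {5, 10, 13, 15, 20, 25, 26, 30, 35, 39, 40, 45, 50, 52, 55, 60}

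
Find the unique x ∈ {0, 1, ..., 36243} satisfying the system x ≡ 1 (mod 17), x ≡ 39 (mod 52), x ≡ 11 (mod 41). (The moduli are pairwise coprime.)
The moduli 17, 52, 41 are pairwise coprime, so by the CRT there is a unique solution mod 17·52·41 = 36244.
Solve by successive substitution. Start with x ≡ 1 (mod 17).
  Combine with x ≡ 39 (mod 52): write x = 1 + 17·t and require 1 + 17·t ≡ 39 (mod 52), i.e. 17·t ≡ 39 − 1 ≡ 38 (mod 52). Since 17^(−1) ≡ 49 (mod 52), t ≡ 49·38 ≡ 42 (mod 52). So x ≡ 1 + 17·42 = 715 (mod 884).
  Combine with x ≡ 11 (mod 41): write x = 715 + 884·t and require 715 + 884·t ≡ 11 (mod 41), i.e. 884·t ≡ 11 − 715 ≡ 34 (mod 41). Since 884^(−1) ≡ 25 (mod 41) (884 ≡ 23 (mod 41)), t ≡ 25·34 ≡ 30 (mod 41). So x ≡ 715 + 884·30 = 27235 (mod 36244).
Unique solution in [0, 36244): x = 27235.

Final answer: x ≡ 27235 (mod 36244); the representative in [0, 36244) is 27235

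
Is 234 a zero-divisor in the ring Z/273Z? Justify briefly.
YES

gcd(234, 273) = 39 > 1, so 234 is not a unit in Z/273Z. In Z/nZ every nonzero non-unit is a zero-divisor: explicitly, take b = 273/gcd = 7 ≠ 0 (mod 273); then 234·7 = 1638 = 6·273, i.e. 234·7 ≡ 0 (mod 273). So 234 is a zero-divisor.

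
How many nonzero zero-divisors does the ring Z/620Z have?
In Z/620Z each nonzero element is either a unit (gcd with 620 is 1) or a zero-divisor (gcd > 1). The number of units is φ(620): factorise 620 = 2^2 · 5 · 31, so φ(620) = (2^2 − 2^1) · (5 − 1) · (31 − 1) = 2 · 4 · 30 = 240. The nonzero elements number 620 − 1 = 619. Hence the nonzero zero-divisors number 619 − 240 = 379.

Final answer: Z/620Z has 379 nonzero zero-divisors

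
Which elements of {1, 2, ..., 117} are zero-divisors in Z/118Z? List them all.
nonzero zero-divisors of Z/118Z = {2, 4, 6, 8, 10, 12, 14, 16, 18, 20, 22, 24, 26, 28, 30, 32, 34, 36, 38, 40, 42, 44, 46, 48, 50, 52, 54, 56, 58, 59, 60, 62, 64, 66, 68, 70, 72, 74, 76, 78, 80, 82, 84, 86, 88, 90, 92, 94, 96, 98, 100, 102, 104, 106, 108, 110, 112, 114, 116}

An element a ∈ Z/118Z (with a ≠ 0) is a zero-divisor iff gcd(a, 118) > 1 (because a is a unit precisely when gcd(a, n) = 1, and in Z/nZ every nonzero, non-unit element is a zero-divisor). Scan a = 1, ..., 117 and keep those with gcd(a, 118) > 1:
  gcd(2, 118) = 2, gcd(4, 118) = 2, gcd(6, 118) = 2, gcd(8, 118) = 2, gcd(10, 118) = 2, gcd(12, 118) = 2, gcd(14, 118) = 2, gcd(16, 118) = 2, gcd(18, 118) = 2, gcd(20, 118) = 2, gcd(22, 118) = 2, gcd(24, 118) = 2, gcd(26, 118) = 2, gcd(28, 118) = 2, gcd(30, 118) = 2, gcd(32, 118) = 2, gcd(34, 118) = 2, gcd(36, 118) = 2, gcd(38, 118) = 2, gcd(40, 118) = 2, gcd(42, 118) = 2, gcd(44, 118) = 2, gcd(46, 118) = 2, gcd(48, 118) = 2, gcd(50, 118) = 2, gcd(52, 118) = 2, gcd(54, 118) = 2, gcd(56, 118) = 2, gcd(58, 118) = 2, gcd(59, 118) = 59, gcd(60, 118) = 2, gcd(62, 118) = 2, gcd(64, 118) = 2, gcd(66, 118) = 2, gcd(68, 118) = 2, gcd(70, 118) = 2, gcd(72, 118) = 2, gcd(74, 118) = 2, gcd(76, 118) = 2, gcd(78, 118) = 2, gcd(80, 118) = 2, gcd(82, 118) = 2, gcd(84, 118) = 2, gcd(86, 118) = 2, gcd(88, 118) = 2, gcd(90, 118) = 2, gcd(92, 118) = 2, gcd(94, 118) = 2, gcd(96, 118) = 2, gcd(98, 118) = 2, gcd(100, 118) = 2, gcd(102, 118) = 2, gcd(104, 118) = 2, gcd(106, 118) = 2, gcd(108, 118) = 2, gcd(110, 118) = 2, gcd(112, 118) = 2, gcd(114, 118) = 2, gcd(116, 118) = 2.
All other a ∈ {1, ..., 117} have gcd(a, 118) = 1 and are units. So the nonzero zero-divisors are exactly the 59 values of a appearing in this scan.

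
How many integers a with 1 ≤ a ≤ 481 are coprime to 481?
432

The number of a ∈ {1, ..., 481} with gcd(a, 481) = 1 is by definition Euler's totient φ(481). φ is multiplicative, with φ(p^e) = p^e − p^(e−1). Factorise 481 = 13 · 37. Then
  φ(481) = (13 − 1) · (37 − 1) = 12 · 36 = 432.
So there are 432 such integers.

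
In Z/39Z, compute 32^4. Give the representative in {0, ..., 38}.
22

Use repeated squaring. Binary(4) = 100. Walk through the bits of the exponent 4 left-to-right: at each bit after the leading one, square the running value, then multiply by 32 if the bit is 1 (always reducing mod 39):
  bit 1 = 1 (leading): start with 32.
  bit 2 = 0: square 32^2 = 1024 ≡ 10 (mod 39).
  bit 3 = 0: square 10^2 = 100 ≡ 22 (mod 39).
Final value: 32^4 ≡ 22 (mod 39).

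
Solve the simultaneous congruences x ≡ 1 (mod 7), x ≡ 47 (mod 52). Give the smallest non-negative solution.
x ≡ 99 (mod 364); the representative in [0, 364) is 99

The moduli 7, 52 are pairwise coprime, so by the CRT there is a unique solution mod 7·52 = 364.
Solve by successive substitution. Start with x ≡ 1 (mod 7).
  Combine with x ≡ 47 (mod 52): write x = 1 + 7·t and require 1 + 7·t ≡ 47 (mod 52), i.e. 7·t ≡ 47 − 1 ≡ 46 (mod 52). Since 7^(−1) ≡ 15 (mod 52), t ≡ 15·46 ≡ 14 (mod 52). So x ≡ 1 + 7·14 = 99 (mod 364).
Unique solution in [0, 364): x = 99.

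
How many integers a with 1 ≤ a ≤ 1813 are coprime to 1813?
1512

The number of a ∈ {1, ..., 1813} with gcd(a, 1813) = 1 is by definition Euler's totient φ(1813). φ is multiplicative, with φ(p^e) = p^e − p^(e−1). Factorise 1813 = 7^2 · 37. Then
  φ(1813) = (7^2 − 7^1) · (37 − 1) = 42 · 36 = 1512.
So there are 1512 such integers.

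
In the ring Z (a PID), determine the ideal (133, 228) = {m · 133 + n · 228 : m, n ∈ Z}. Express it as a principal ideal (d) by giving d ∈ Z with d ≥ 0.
(133, 228) = (19); d = 19

In the PID Z, (a, b) is generated by gcd(a, b). Compute gcd(228, 133) with the extended Euclidean algorithm, tracking rows (r, s, t) with s·228 + t·133 = r:
  row A: (228, 1, 0)   [1·228 + 0·133 = 228]
  row B: (133, 0, 1)   [0·228 + 1·133 = 133]
  228 = 1·133 + 95   → row C = row A − 1·row B = (95, 1, −1)   [check: 1·228 − 1·133 = 95]
  133 = 1·95 + 38   → row D = row B − 1·row C = (38, −1, 2)   [check: −1·228 + 2·133 = 38]
  95 = 2·38 + 19   → row E = row C − 2·row D = (19, 3, −5)   [check: 3·228 − 5·133 = 19]
  38 = 2·19 + 0   → remainder 0, stop. gcd = 19 (last nonzero row E).
So gcd(133, 228) = 19, with Bézout identity 3·228 − 5·133 = 19. Containment (⊇): the Bézout identity exhibits 19 as an element of (133, 228), giving (19) ⊆ (133, 228). Containment (⊆): since 19 | 133 and 19 | 228 (133 = 19·7, 228 = 19·12), every Z-linear combination of 133 and 228 is divisible by 19, so (133, 228) ⊆ (19). Therefore (133, 228) = (19), d = 19.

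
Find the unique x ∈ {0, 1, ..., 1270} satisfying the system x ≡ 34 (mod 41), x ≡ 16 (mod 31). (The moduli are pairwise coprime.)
x ≡ 977 (mod 1271); the representative in [0, 1271) is 977

The moduli 41, 31 are pairwise coprime, so by the CRT there is a unique solution mod 41·31 = 1271.
Solve by successive substitution. Start with x ≡ 34 (mod 41).
  Combine with x ≡ 16 (mod 31): write x = 34 + 41·t and require 34 + 41·t ≡ 16 (mod 31), i.e. 41·t ≡ 16 − 34 ≡ 13 (mod 31). Since 41^(−1) ≡ 28 (mod 31) (41 ≡ 10 (mod 31)), t ≡ 28·13 ≡ 23 (mod 31). So x ≡ 34 + 41·23 = 977 (mod 1271).
Unique solution in [0, 1271): x = 977.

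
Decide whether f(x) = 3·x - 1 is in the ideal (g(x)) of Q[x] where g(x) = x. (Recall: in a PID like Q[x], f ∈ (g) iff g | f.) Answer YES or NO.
In Q[x] the ideal (g) consists of all multiples of g, so f ∈ (g) iff g | f, i.e. iff the remainder of f on division by g is 0. Divide f by g (g is monic, so eliminate the leading term of the running remainder at each step):
  leading term 3·x: subtract (3)·g(x) = 3·x, leaving -1
The remainder r(x) = -1 ≠ 0 (and deg r < deg g), so g ∤ f, i.e. f ∉ (g).

Final answer: NO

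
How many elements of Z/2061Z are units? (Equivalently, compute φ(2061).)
Z/2061Z has φ(2061) = 1368 units

An element a ∈ Z/2061Z is a unit iff gcd(a, 2061) = 1, so the number of units is φ(2061). φ is multiplicative, with φ(p^e) = p^e − p^(e−1). Factorise 2061 = 3^2 · 229. Then
  φ(2061) = (3^2 − 3^1) · (229 − 1) = 6 · 228 = 1368.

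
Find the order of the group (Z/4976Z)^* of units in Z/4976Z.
(Z/4976Z)^* consists of the classes a with gcd(a, 4976) = 1, so its order is φ(4976). φ is multiplicative, with φ(p^e) = p^e − p^(e−1). Factorise 4976 = 2^4 · 311. Then
  φ(4976) = (2^4 − 2^3) · (311 − 1) = 8 · 310 = 2480.
Thus |(Z/4976Z)^*| = 2480.

Final answer: |(Z/4976Z)^*| = 2480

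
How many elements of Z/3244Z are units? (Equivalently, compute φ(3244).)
An element a ∈ Z/3244Z is a unit iff gcd(a, 3244) = 1, so the number of units is φ(3244). φ is multiplicative, with φ(p^e) = p^e − p^(e−1). Factorise 3244 = 2^2 · 811. Then
  φ(3244) = (2^2 − 2^1) · (811 − 1) = 2 · 810 = 1620.

Final answer: Z/3244Z has φ(3244) = 1620 units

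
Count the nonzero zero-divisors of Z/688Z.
In Z/688Z each nonzero element is either a unit (gcd with 688 is 1) or a zero-divisor (gcd > 1). The number of units is φ(688): factorise 688 = 2^4 · 43, so φ(688) = (2^4 − 2^3) · (43 − 1) = 8 · 42 = 336. The nonzero elements number 688 − 1 = 687. Hence the nonzero zero-divisors number 687 − 336 = 351.

Final answer: Z/688Z has 351 nonzero zero-divisors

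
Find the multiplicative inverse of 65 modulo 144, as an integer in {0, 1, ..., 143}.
Apply the extended Euclidean algorithm to (144, 65), tracking rows (r, s, t) with s·144 + t·65 = r. Each division r_prev = q·r_cur + r_new produces the new row as (previous row) − q·(current row):
  row A: (144, 1, 0)   [1·144 + 0·65 = 144]
  row B: (65, 0, 1)   [0·144 + 1·65 = 65]
  144 = 2·65 + 14   → row C = row A − 2·row B = (14, 1, −2)   [check: 1·144 − 2·65 = 14]
  65 = 4·14 + 9   → row D = row B − 4·row C = (9, −4, 9)   [check: −4·144 + 9·65 = 9]
  14 = 1·9 + 5   → row E = row C − 1·row D = (5, 5, −11)   [check: 5·144 − 11·65 = 5]
  9 = 1·5 + 4   → row F = row D − 1·row E = (4, −9, 20)   [check: −9·144 + 20·65 = 4]
  5 = 1·4 + 1   → row G = row E − 1·row F = (1, 14, −31)   [check: 14·144 − 31·65 = 1]
  4 = 4·1 + 0   → remainder 0, stop. gcd = 1 (last nonzero row G).
The gcd is 1, so 65 is invertible mod 144. The last nonzero row gives 14·144 − 31·65 = 1, so t = −31. So 65^(−1) ≡ −31 ≡ 113 (mod 144). Verify: 65 · 113 = 7345 ≡ 1 (mod 144). ✓

Final answer: 65^(−1) ≡ 113 (mod 144)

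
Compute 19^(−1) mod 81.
Apply the extended Euclidean algorithm to (81, 19), tracking rows (r, s, t) with s·81 + t·19 = r. Each division r_prev = q·r_cur + r_new produces the new row as (previous row) − q·(current row):
  row A: (81, 1, 0)   [1·81 + 0·19 = 81]
  row B: (19, 0, 1)   [0·81 + 1·19 = 19]
  81 = 4·19 + 5   → row C = row A − 4·row B = (5, 1, −4)   [check: 1·81 − 4·19 = 5]
  19 = 3·5 + 4   → row D = row B − 3·row C = (4, −3, 13)   [check: −3·81 + 13·19 = 4]
  5 = 1·4 + 1   → row E = row C − 1·row D = (1, 4, −17)   [check: 4·81 − 17·19 = 1]
  4 = 4·1 + 0   → remainder 0, stop. gcd = 1 (last nonzero row E).
The gcd is 1, so 19 is invertible mod 81. The last nonzero row gives 4·81 − 17·19 = 1, so t = −17. So 19^(−1) ≡ −17 ≡ 64 (mod 81). Verify: 19 · 64 = 1216 ≡ 1 (mod 81). ✓

Final answer: 19^(−1) ≡ 64 (mod 81)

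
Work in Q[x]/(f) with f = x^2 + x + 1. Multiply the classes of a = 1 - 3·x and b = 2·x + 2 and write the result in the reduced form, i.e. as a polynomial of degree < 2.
a · b ≡ 2·x + 8 (mod f(x))

First multiply in Q[x] without reducing: a · b = -6·x^2 - 4·x + 2. Now divide by f(x) = x^2 + x + 1, eliminating the leading term at each step:
  leading term -6·x^2: subtract (-6)·f(x) = -6·x^2 - 6·x - 6, leaving 2·x + 8
The degree is now < 2, so this is the remainder. Hence a · b ≡ 2·x + 8 in Q[x]/(f).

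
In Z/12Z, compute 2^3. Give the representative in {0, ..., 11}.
Use repeated squaring. Binary(3) = 11. Walk through the bits of the exponent 3 left-to-right: at each bit after the leading one, square the running value, then multiply by 2 if the bit is 1 (always reducing mod 12):
  bit 1 = 1 (leading): start with 2.
  bit 2 = 1: square 2^2 = 4; bit is 1, so multiply 4·2 = 8 (mod 12).
Final value: 2^3 ≡ 8 (mod 12).

Final answer: 8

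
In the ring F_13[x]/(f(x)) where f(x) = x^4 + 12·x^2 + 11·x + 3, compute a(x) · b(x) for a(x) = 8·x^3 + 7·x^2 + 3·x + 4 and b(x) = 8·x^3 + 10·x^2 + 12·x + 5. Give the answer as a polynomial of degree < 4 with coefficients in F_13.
Multiply as integer polynomials: a · b = 64·x^6 + 136·x^5 + 190·x^4 + 186·x^3 + 111·x^2 + 63·x + 20. Reducing coefficients mod 13: a · b ≡ 12·x^6 + 6·x^5 + 8·x^4 + 4·x^3 + 7·x^2 + 11·x + 7. Now divide by f(x) = x^4 + 12·x^2 + 11·x + 3 in F_13[x], eliminating the leading term at each step:
  leading term 12·x^6: subtract (12·x^2)·f(x) = 12·x^6 + x^4 + 2·x^3 + 10·x^2, leaving 6·x^5 + 7·x^4 + 2·x^3 + 10·x^2 + 11·x + 7 (coefficients mod 13)
  leading term 6·x^5: subtract (6·x)·f(x) = 6·x^5 + 7·x^3 + x^2 + 5·x, leaving 7·x^4 + 8·x^3 + 9·x^2 + 6·x + 7 (coefficients mod 13)
  leading term 7·x^4: subtract (7)·f(x) = 7·x^4 + 6·x^2 + 12·x + 8, leaving 8·x^3 + 3·x^2 + 7·x + 12 (coefficients mod 13)
The degree is now < 4, so this is the remainder. Hence a · b ≡ 8·x^3 + 3·x^2 + 7·x + 12 in F_13[x]/(f).

Final answer: a · b ≡ 8·x^3 + 3·x^2 + 7·x + 12 (mod f(x))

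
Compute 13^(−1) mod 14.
Apply the extended Euclidean algorithm to (14, 13), tracking rows (r, s, t) with s·14 + t·13 = r. Each division r_prev = q·r_cur + r_new produces the new row as (previous row) − q·(current row):
  row A: (14, 1, 0)   [1·14 + 0·13 = 14]
  row B: (13, 0, 1)   [0·14 + 1·13 = 13]
  14 = 1·13 + 1   → row C = row A − 1·row B = (1, 1, −1)   [check: 1·14 − 1·13 = 1]
  13 = 13·1 + 0   → remainder 0, stop. gcd = 1 (last nonzero row C).
The gcd is 1, so 13 is invertible mod 14. The last nonzero row gives 1·14 − 1·13 = 1, so t = −1. So 13^(−1) ≡ −1 ≡ 13 (mod 14). Verify: 13 · 13 = 169 ≡ 1 (mod 14). ✓

Final answer: 13^(−1) ≡ 13 (mod 14)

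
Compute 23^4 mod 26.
3

Use repeated squaring. Binary(4) = 100. Walk through the bits of the exponent 4 left-to-right: at each bit after the leading one, square the running value, then multiply by 23 if the bit is 1 (always reducing mod 26):
  bit 1 = 1 (leading): start with 23.
  bit 2 = 0: square 23^2 = 529 ≡ 9 (mod 26).
  bit 3 = 0: square 9^2 = 81 ≡ 3 (mod 26).
Final value: 23^4 ≡ 3 (mod 26).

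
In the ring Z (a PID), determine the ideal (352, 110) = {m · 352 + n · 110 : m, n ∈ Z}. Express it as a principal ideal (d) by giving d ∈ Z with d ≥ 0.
(352, 110) = (22); d = 22

In the PID Z, (a, b) is generated by gcd(a, b). Compute gcd(352, 110) with the extended Euclidean algorithm, tracking rows (r, s, t) with s·352 + t·110 = r:
  row A: (352, 1, 0)   [1·352 + 0·110 = 352]
  row B: (110, 0, 1)   [0·352 + 1·110 = 110]
  352 = 3·110 + 22   → row C = row A − 3·row B = (22, 1, −3)   [check: 1·352 − 3·110 = 22]
  110 = 5·22 + 0   → remainder 0, stop. gcd = 22 (last nonzero row C).
So gcd(352, 110) = 22, with Bézout identity 1·352 − 3·110 = 22. Containment (⊇): the Bézout identity exhibits 22 as an element of (352, 110), giving (22) ⊆ (352, 110). Containment (⊆): since 22 | 352 and 22 | 110 (352 = 22·16, 110 = 22·5), every Z-linear combination of 352 and 110 is divisible by 22, so (352, 110) ⊆ (22). Therefore (352, 110) = (22), d = 22.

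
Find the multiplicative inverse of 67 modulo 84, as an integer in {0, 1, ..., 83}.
67^(−1) ≡ 79 (mod 84)

Apply the extended Euclidean algorithm to (84, 67), tracking rows (r, s, t) with s·84 + t·67 = r. Each division r_prev = q·r_cur + r_new produces the new row as (previous row) − q·(current row):
  row A: (84, 1, 0)   [1·84 + 0·67 = 84]
  row B: (67, 0, 1)   [0·84 + 1·67 = 67]
  84 = 1·67 + 17   → row C = row A − 1·row B = (17, 1, −1)   [check: 1·84 − 1·67 = 17]
  67 = 3·17 + 16   → row D = row B − 3·row C = (16, −3, 4)   [check: −3·84 + 4·67 = 16]
  17 = 1·16 + 1   → row E = row C − 1·row D = (1, 4, −5)   [check: 4·84 − 5·67 = 1]
  16 = 16·1 + 0   → remainder 0, stop. gcd = 1 (last nonzero row E).
The gcd is 1, so 67 is invertible mod 84. The last nonzero row gives 4·84 − 5·67 = 1, so t = −5. So 67^(−1) ≡ −5 ≡ 79 (mod 84). Verify: 67 · 79 = 5293 ≡ 1 (mod 84). ✓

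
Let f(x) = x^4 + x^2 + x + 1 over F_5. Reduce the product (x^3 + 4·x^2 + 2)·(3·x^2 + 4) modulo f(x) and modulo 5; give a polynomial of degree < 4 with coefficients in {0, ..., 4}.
a · b ≡ x^3 + 2·x^2 + 1 (mod f(x))

Multiply as integer polynomials: a · b = 3·x^5 + 12·x^4 + 4·x^3 + 22·x^2 + 8. Reducing coefficients mod 5: a · b ≡ 3·x^5 + 2·x^4 + 4·x^3 + 2·x^2 + 3. Now divide by f(x) = x^4 + x^2 + x + 1 in F_5[x], eliminating the leading term at each step:
  leading term 3·x^5: subtract (3·x)·f(x) = 3·x^5 + 3·x^3 + 3·x^2 + 3·x, leaving 2·x^4 + x^3 + 4·x^2 + 2·x + 3 (coefficients mod 5)
  leading term 2·x^4: subtract (2)·f(x) = 2·x^4 + 2·x^2 + 2·x + 2, leaving x^3 + 2·x^2 + 1 (coefficients mod 5)
The degree is now < 4, so this is the remainder. Hence a · b ≡ x^3 + 2·x^2 + 1 in F_5[x]/(f).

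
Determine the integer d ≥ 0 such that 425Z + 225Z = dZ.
In the PID Z, (a, b) is generated by gcd(a, b). Compute gcd(425, 225) with the extended Euclidean algorithm, tracking rows (r, s, t) with s·425 + t·225 = r:
  row A: (425, 1, 0)   [1·425 + 0·225 = 425]
  row B: (225, 0, 1)   [0·425 + 1·225 = 225]
  425 = 1·225 + 200   → row C = row A − 1·row B = (200, 1, −1)   [check: 1·425 − 1·225 = 200]
  225 = 1·200 + 25   → row D = row B − 1·row C = (25, −1, 2)   [check: −1·425 + 2·225 = 25]
  200 = 8·25 + 0   → remainder 0, stop. gcd = 25 (last nonzero row D).
So gcd(425, 225) = 25, with Bézout identity −1·425 + 2·225 = 25. Containment (⊇): the Bézout identity exhibits 25 as an element of (425, 225), giving (25) ⊆ (425, 225). Containment (⊆): since 25 | 425 and 25 | 225 (425 = 25·17, 225 = 25·9), every Z-linear combination of 425 and 225 is divisible by 25, so (425, 225) ⊆ (25). Therefore (425, 225) = (25), d = 25.

Final answer: (425, 225) = (25); d = 25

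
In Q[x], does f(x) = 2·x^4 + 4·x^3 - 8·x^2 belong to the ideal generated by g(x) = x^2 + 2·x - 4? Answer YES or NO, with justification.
YES

In Q[x] the ideal (g) consists of all multiples of g, so f ∈ (g) iff g | f, i.e. iff the remainder of f on division by g is 0. Divide f by g (g is monic, so eliminate the leading term of the running remainder at each step):
  leading term 2·x^4: subtract (2·x^2)·g(x) = 2·x^4 + 4·x^3 - 8·x^2, leaving 0
The remainder is 0, so f(x) = g(x) · h(x) with h(x) = 2·x^2. Hence g | f, i.e. f ∈ (g).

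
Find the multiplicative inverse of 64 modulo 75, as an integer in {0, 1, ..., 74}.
Apply the extended Euclidean algorithm to (75, 64), tracking rows (r, s, t) with s·75 + t·64 = r. Each division r_prev = q·r_cur + r_new produces the new row as (previous row) − q·(current row):
  row A: (75, 1, 0)   [1·75 + 0·64 = 75]
  row B: (64, 0, 1)   [0·75 + 1·64 = 64]
  75 = 1·64 + 11   → row C = row A − 1·row B = (11, 1, −1)   [check: 1·75 − 1·64 = 11]
  64 = 5·11 + 9   → row D = row B − 5·row C = (9, −5, 6)   [check: −5·75 + 6·64 = 9]
  11 = 1·9 + 2   → row E = row C − 1·row D = (2, 6, −7)   [check: 6·75 − 7·64 = 2]
  9 = 4·2 + 1   → row F = row D − 4·row E = (1, −29, 34)   [check: −29·75 + 34·64 = 1]
  2 = 2·1 + 0   → remainder 0, stop. gcd = 1 (last nonzero row F).
The gcd is 1, so 64 is invertible mod 75. The last nonzero row gives −29·75 + 34·64 = 1, so t = 34. So 64^(−1) ≡ 34 (mod 75). Verify: 64 · 34 = 2176 ≡ 1 (mod 75). ✓

Final answer: 64^(−1) ≡ 34 (mod 75)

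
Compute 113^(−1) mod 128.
113^(−1) ≡ 17 (mod 128)

Apply the extended Euclidean algorithm to (128, 113), tracking rows (r, s, t) with s·128 + t·113 = r. Each division r_prev = q·r_cur + r_new produces the new row as (previous row) − q·(current row):
  row A: (128, 1, 0)   [1·128 + 0·113 = 128]
  row B: (113, 0, 1)   [0·128 + 1·113 = 113]
  128 = 1·113 + 15   → row C = row A − 1·row B = (15, 1, −1)   [check: 1·128 − 1·113 = 15]
  113 = 7·15 + 8   → row D = row B − 7·row C = (8, −7, 8)   [check: −7·128 + 8·113 = 8]
  15 = 1·8 + 7   → row E = row C − 1·row D = (7, 8, −9)   [check: 8·128 − 9·113 = 7]
  8 = 1·7 + 1   → row F = row D − 1·row E = (1, −15, 17)   [check: −15·128 + 17·113 = 1]
  7 = 7·1 + 0   → remainder 0, stop. gcd = 1 (last nonzero row F).
The gcd is 1, so 113 is invertible mod 128. The last nonzero row gives −15·128 + 17·113 = 1, so t = 17. So 113^(−1) ≡ 17 (mod 128). Verify: 113 · 17 = 1921 ≡ 1 (mod 128). ✓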